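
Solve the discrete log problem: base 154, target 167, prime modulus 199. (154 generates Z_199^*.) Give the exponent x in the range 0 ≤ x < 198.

25

Baby-step giant-step with m = ceil(sqrt(198)) = 15.
Baby table (154^j mod 199 for j=0..14):
  0:1  1:154  2:35  3:17  4:31  5:197  6:90  7:129
  8:165  9:137  10:4  11:19  12:140  13:68  14:124
Giant step factor: 154^(-15) ≡ 174 (mod 199).
Scan 167·174^i mod 199 for i = 0, 1, …:
  i=0: 167   i=1: 4
Match at i=1, j=10: x = 1·15 + 10 = 25.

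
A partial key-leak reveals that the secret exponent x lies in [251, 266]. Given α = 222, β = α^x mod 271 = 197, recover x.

Compute 222^251 mod 271 = 59, then multiply by 222 repeatedly:
  222^251=59  222^252=90  222^253=197
Found 197 at exponent 253.

253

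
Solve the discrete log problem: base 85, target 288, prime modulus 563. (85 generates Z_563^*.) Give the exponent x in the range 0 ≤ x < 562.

531

Baby-step giant-step with m = ceil(sqrt(562)) = 24.
Baby table (85^j mod 563 for j=0..23):
  0:1  1:85  2:469  3:455  4:391  5:18  6:404  7:560
  8:308  9:282  10:324  11:516  12:509  13:477  14:9  15:202
  16:280  17:154  18:141  19:162  20:258  21:536  22:520  23:286
Giant step factor: 85^(-24) ≡ 262 (mod 563).
Scan 288·262^i mod 563 for i = 0, 1, …:
  i=0: 288   i=1: 14   i=2: 290   i=3: 538
  i=4: 206   i=5: 487   i=6: 356   i=7: 377
  i=8: 249   i=9: 493     …   i=21: 352
  i=22: 455
Match at i=22, j=3: x = 22·24 + 3 = 531.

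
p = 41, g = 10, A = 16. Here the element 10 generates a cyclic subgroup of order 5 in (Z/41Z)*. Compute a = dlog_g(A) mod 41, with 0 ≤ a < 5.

3

Successive powers of 10 modulo 41:
  10^0=1  10^1=10  10^2=18  10^3=16
So 10^3 ≡ 16 (mod 41), giving a = 3.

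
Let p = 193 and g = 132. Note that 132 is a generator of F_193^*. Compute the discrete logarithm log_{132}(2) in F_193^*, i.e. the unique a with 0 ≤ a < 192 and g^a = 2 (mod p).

Baby-step giant-step with m = ceil(sqrt(192)) = 14.
Baby table (132^j mod 193 for j=0..13):
  0:1  1:132  2:54  3:180  4:21  5:70  6:169  7:113
  8:55  9:119  10:75  11:57  12:190  13:183
Giant step factor: 132^(-14) ≡ 137 (mod 193).
Scan 2·137^i mod 193 for i = 0, 1, …:
  i=0: 2   i=1: 81   i=2: 96   i=3: 28
  i=4: 169
Match at i=4, j=6: a = 4·14 + 6 = 62.

62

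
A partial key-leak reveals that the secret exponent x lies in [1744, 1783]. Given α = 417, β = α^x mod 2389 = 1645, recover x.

Compute 417^1744 mod 2389 = 740, then multiply by 417 repeatedly:
  417^1744=740  417^1745=399  417^1746=1542  417^1747=373  417^1748=256
  417^1749=1636  417^1750=1347  417^1751=284  417^1752=1367  417^1753=1457
  417^1754=763  417^1755=434  417^1756=1803  417^1757=1705  417^1758=1452
  417^1759=1067  417^1760=585  417^1761=267  417^1762=1445  417^1763=537
  417^1764=1752  417^1765=1939  417^1766=1081  417^1767=1645
Found 1645 at exponent 1767.

1767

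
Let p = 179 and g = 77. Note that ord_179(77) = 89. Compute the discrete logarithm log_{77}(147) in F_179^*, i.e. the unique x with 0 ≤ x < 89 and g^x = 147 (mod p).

34

Baby-step giant-step with m = ceil(sqrt(89)) = 10.
Baby table (77^j mod 179 for j=0..9):
  0:1  1:77  2:22  3:83  4:126  5:36  6:87  7:76
  8:124  9:61
Giant step factor: 77^(-10) ≡ 25 (mod 179).
Scan 147·25^i mod 179 for i = 0, 1, …:
  i=0: 147   i=1: 95   i=2: 48   i=3: 126
Match at i=3, j=4: x = 3·10 + 4 = 34.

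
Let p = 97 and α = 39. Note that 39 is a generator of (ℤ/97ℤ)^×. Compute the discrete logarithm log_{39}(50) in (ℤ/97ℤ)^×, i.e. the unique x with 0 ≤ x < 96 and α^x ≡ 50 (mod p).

60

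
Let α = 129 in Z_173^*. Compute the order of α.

The order of 129 must divide p − 1 = 172 = 2^2 · 43.
Divisors: 1, 2, 4, 43, 86, 172.
Check each in increasing order: 129^1 ≡ 129;  129^2 ≡ 33;  129^4 ≡ 51;  129^43 ≡ 93;  129^86 ≡ 172;  129^172 ≡ 1.
Smallest exponent giving 1 is 172.

172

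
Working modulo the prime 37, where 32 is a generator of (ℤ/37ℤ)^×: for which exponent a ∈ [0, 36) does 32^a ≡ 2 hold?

29

Successive powers of 32 modulo 37:
  32^0=1  32^1=32  32^2=25  32^3=23  32^4=33  32^5=20
  32^6=11  32^7=19  32^8=16  32^9=31  32^10=30  32^11=35
  32^12=10  32^13=24  32^14=28  32^15=8  32^16=34  32^17=15
  32^18=36  32^19=5  32^20=12  32^21=14  32^22=4  32^23=17
  32^24=26  32^25=18  32^26=21  32^27=6  32^28=7  32^29=2
So 32^29 ≡ 2 (mod 37), giving a = 29.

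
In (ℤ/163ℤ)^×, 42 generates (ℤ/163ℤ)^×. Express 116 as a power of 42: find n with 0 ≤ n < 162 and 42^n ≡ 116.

Baby-step giant-step with m = ceil(sqrt(162)) = 13.
Baby table (42^j mod 163 for j=0..12):
  0:1  1:42  2:134  3:86  4:26  5:114  6:61  7:117
  8:24  9:30  10:119  11:108  12:135
Giant step factor: 42^(-13) ≡ 149 (mod 163).
Scan 116·149^i mod 163 for i = 0, 1, …:
  i=0: 116   i=1: 6   i=2: 79   i=3: 35
  i=4: 162   i=5: 14   i=6: 130   i=7: 136
  i=8: 52   i=9: 87   i=10: 86
Match at i=10, j=3: n = 10·13 + 3 = 133.

133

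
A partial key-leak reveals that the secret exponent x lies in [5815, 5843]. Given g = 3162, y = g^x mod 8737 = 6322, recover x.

5842

Compute 3162^5815 mod 8737 = 7177, then multiply by 3162 repeatedly:
  3162^5815=7177  3162^5816=3685  3162^5817=5549  3162^5818=2042  3162^5819=161
  3162^5820=2336  3162^5821=3667  3162^5822=1055  3162^5823=7113  3162^5824=2268
  3162^5825=7076  3162^5826=7592  3162^5827=5365  3162^5828=5613  3162^5829=3459
  3162^5830=7371  3162^5831=5523  3162^5832=7200  3162^5833=6515  3162^5834=7321
  3162^5835=4689  3162^5836=8666  3162^5837=2660  3162^5838=5926  3162^5839=5884
  3162^5840=4135  3162^5841=4318  3162^5842=6322
Found 6322 at exponent 5842.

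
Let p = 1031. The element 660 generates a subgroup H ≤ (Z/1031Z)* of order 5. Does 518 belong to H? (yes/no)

yes

⟨660⟩ has order 5; its elements mod 1031 are {1, 264, 518, 619, 660}.
518 is in this set.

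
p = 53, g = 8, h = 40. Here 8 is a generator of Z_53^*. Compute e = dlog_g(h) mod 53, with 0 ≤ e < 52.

Baby-step giant-step with m = ceil(sqrt(52)) = 8.
Baby table (8^j mod 53 for j=0..7):
  0:1  1:8  2:11  3:35  4:15  5:14  6:6  7:48
Giant step factor: 8^(-8) ≡ 49 (mod 53).
Scan 40·49^i mod 53 for i = 0, 1, …:
  i=0: 40   i=1: 52   i=2: 4   i=3: 37
  i=4: 11
Match at i=4, j=2: e = 4·8 + 2 = 34.

34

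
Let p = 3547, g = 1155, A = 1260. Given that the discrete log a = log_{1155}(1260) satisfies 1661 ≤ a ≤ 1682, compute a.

1667

Compute 1155^1661 mod 3547 = 2, then multiply by 1155 repeatedly:
  1155^1661=2  1155^1662=2310  1155^1663=706  1155^1664=3167  1155^1665=928
  1155^1666=646  1155^1667=1260
Found 1260 at exponent 1667.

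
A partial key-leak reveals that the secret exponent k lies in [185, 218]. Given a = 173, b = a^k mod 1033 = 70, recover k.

Compute 173^185 mod 1033 = 70, then multiply by 173 repeatedly:
  173^185=70
Found 70 at exponent 185.

185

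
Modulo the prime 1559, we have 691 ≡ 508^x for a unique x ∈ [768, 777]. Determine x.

Compute 508^768 mod 1559 = 691, then multiply by 508 repeatedly:
  508^768=691
Found 691 at exponent 768.

768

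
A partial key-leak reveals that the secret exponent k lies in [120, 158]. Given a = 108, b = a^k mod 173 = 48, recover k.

133

Compute 108^120 mod 173 = 106, then multiply by 108 repeatedly:
  108^120=106  108^121=30  108^122=126  108^123=114  108^124=29
  108^125=18  108^126=41  108^127=103  108^128=52  108^129=80
  108^130=163  108^131=131  108^132=135  108^133=48
Found 48 at exponent 133.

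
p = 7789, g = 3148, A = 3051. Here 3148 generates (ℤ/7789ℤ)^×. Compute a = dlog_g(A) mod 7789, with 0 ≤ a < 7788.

Baby-step giant-step with m = ceil(sqrt(7788)) = 89.
Baby table (3148^j mod 7789 for j=0..88):
  0:1  1:3148  2:2296  3:7405  4:6252  5:6282  6:7254  7:6033
  8:2302  9:2926  10:4450  11:3978  12:5821  13:4780  14:6881  15:179
  16:2684  17:5956  18:1365  19:5281  20:2862  21:5492  22:5025  23:7030
  24:1891  25:2072  26:3263  27:6022  28:6619  29:1037  30:885  31:5307
  32:6820  33:2876  34:2830  35:6013  36:1654  37:3740  38:4341  39:3562
  40:4805  41:7691  42:3056  43:873  44:6476  45:2635  46:7484  47:5696
  48:730  49:285  50:1445  51:84  52:7395  53:5928  54:6689  55:3305
  56:5825  57:1794  58:487  59:6432  60:4325  61:7717  62:7014  63:6046
  64:4281  65:1618  66:7247  67:7364  68:1808  69:5614  70:7420  71:6738
  72:1777  73:1494  74:6345  75:3064  76:2690  77:1477  78:7352  79:2977
  80:1429  81:4239  82:1815  83:4283  84:125  85:4050  86:6596  87:6523
  88:2600
Giant step factor: 3148^(-89) ≡ 6858 (mod 7789).
Scan 3051·6858^i mod 7789 for i = 0, 1, …:
  i=0: 3051   i=1: 2504   i=2: 5476   i=3: 3639
  i=4: 306   i=5: 3307   i=6: 5627   i=7: 3260
  i=8: 2650   i=9: 1963   i=10: 2862
Match at i=10, j=20: a = 10·89 + 20 = 910.

910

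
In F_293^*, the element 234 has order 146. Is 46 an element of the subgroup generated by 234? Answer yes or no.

yes

46 ∈ ⟨234⟩ iff 46^146 ≡ 1 (mod 293), since |⟨234⟩| = 146.
46^146 mod 293 = 1.
Since 1 = 1, 46 lies in the subgroup.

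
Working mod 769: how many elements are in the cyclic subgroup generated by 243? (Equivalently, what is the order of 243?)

48

The order of 243 must divide p − 1 = 768 = 2^8 · 3.
Divisors: 1, 2, 3, 4, 6, 8, 12, 16, 24, 32, 48, 64, 96, 128, 192, 256, 384, 768.
Check each in increasing order: 243^1 ≡ 243;  243^2 ≡ 605;  243^3 ≡ 136;  243^4 ≡ 750;  243^6 ≡ 40;  243^8 ≡ 361;  243^12 ≡ 62;  243^16 ≡ 360;  243^24 ≡ 768;  243^32 ≡ 408;  243^48 ≡ 1.
Smallest exponent giving 1 is 48.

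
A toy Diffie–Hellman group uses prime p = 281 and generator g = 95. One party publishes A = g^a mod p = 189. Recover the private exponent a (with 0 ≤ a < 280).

255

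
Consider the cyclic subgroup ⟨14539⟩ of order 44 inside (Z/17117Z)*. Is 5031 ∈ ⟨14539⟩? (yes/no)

no

5031 ∈ ⟨14539⟩ iff 5031^44 ≡ 1 (mod 17117), since |⟨14539⟩| = 44.
5031^44 mod 17117 = 16894.
Since 16894 ≠ 1, 5031 does not lie in the subgroup.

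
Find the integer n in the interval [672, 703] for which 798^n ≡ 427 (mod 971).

Compute 798^672 mod 971 = 929, then multiply by 798 repeatedly:
  798^672=929  798^673=469  798^674=427
Found 427 at exponent 674.

674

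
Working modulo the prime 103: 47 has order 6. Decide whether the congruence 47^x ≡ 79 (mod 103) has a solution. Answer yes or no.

⟨47⟩ has order 6; its elements mod 103 are {1, 46, 47, 56, 57, 102}.
79 is not in this set.

no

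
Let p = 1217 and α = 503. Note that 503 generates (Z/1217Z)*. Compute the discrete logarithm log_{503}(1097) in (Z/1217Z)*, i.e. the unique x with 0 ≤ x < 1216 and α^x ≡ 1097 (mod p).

924

Baby-step giant-step with m = ceil(sqrt(1216)) = 35.
Baby table (503^j mod 1217 for j=0..34):
  0:1  1:503  2:1090  3:620  4:308  5:365  6:1045  7:1108
  8:1155  9:456  10:572  11:504  12:376  13:493  14:928  15:673
  16:193  17:936  18:1046  19:394  20:1028  21:1076  22:880  23:869
  24:204  25:384  26:866  27:1129  28:765  29:223  30:205  31:887
  32:739  33:532  34:1073
Giant step factor: 503^(-35) ≡ 89 (mod 1217).
Scan 1097·89^i mod 1217 for i = 0, 1, …:
  i=0: 1097   i=1: 273   i=2: 1174   i=3: 1041
  i=4: 157   i=5: 586   i=6: 1040   i=7: 68
  i=8: 1184   i=9: 714     …   i=25: 448
  i=26: 928
Match at i=26, j=14: x = 26·35 + 14 = 924.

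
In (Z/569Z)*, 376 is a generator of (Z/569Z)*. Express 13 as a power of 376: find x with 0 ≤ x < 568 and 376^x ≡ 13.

398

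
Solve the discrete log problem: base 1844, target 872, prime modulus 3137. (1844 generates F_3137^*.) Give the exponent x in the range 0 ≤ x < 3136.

Baby-step giant-step with m = ceil(sqrt(3136)) = 56.
Baby table (1844^j mod 3137 for j=0..55):
  0:1  1:1844  2:2965  3:2806  4:1351  5:466  6:2903  7:1410
  8:2604  9:2166  10:703  11:751  12:1427  13:2582  14:2379  15:1350
  16:1759  17:3075  18:1741  19:1253  20:1700  21:937  22:2478  23:1960
  24:416  25:1676  26:599  27:332  28:493  29:2499  30:3040  31:3078
  32:999  33:737  34:707  35:1853  36:739  37:1258  38:1509  39:77
  40:823  41:2441  42:2746  43:506  44:1375  45:804  46:1912  47:2877
  48:521  49:802  50:1361  51:84  52:1183  53:1237  54:429  55:552
Giant step factor: 1844^(-56) ≡ 893 (mod 3137).
Scan 872·893^i mod 3137 for i = 0, 1, …:
  i=0: 872   i=1: 720   i=2: 3012   i=3: 1307
  i=4: 187   i=5: 730   i=6: 2531   i=7: 1543
  i=8: 756   i=9: 653     …   i=39: 1529
  i=40: 802
Match at i=40, j=49: x = 40·56 + 49 = 2289.

2289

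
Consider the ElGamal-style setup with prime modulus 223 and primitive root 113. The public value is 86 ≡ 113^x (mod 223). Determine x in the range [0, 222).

136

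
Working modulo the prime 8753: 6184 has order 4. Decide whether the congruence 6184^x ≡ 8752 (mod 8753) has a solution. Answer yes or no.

yes

⟨6184⟩ has order 4; its elements mod 8753 are {1, 2569, 6184, 8752}.
8752 is in this set.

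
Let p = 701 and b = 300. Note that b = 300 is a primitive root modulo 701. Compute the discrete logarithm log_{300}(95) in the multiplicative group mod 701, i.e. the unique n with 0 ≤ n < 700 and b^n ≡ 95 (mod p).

Baby-step giant-step with m = ceil(sqrt(700)) = 27.
Baby table (300^j mod 701 for j=0..26):
  0:1  1:300  2:272  3:284  4:379  5:138  6:41  7:383
  8:637  9:428  10:117  11:50  12:279  13:281  14:180  15:23
  16:591  17:648  18:223  19:305  20:370  21:242  22:397  23:631
  24:30  25:588  26:449
Giant step factor: 300^(-27) ≡ 357 (mod 701).
Scan 95·357^i mod 701 for i = 0, 1, …:
  i=0: 95   i=1: 267   i=2: 684   i=3: 240
  i=4: 158   i=5: 326   i=6: 16   i=7: 104
  i=8: 676   i=9: 188     …   i=22: 205
  i=23: 281
Match at i=23, j=13: n = 23·27 + 13 = 634.

634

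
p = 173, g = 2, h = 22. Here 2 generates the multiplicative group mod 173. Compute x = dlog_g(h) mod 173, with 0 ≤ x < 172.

24

Baby-step giant-step with m = ceil(sqrt(172)) = 14.
Baby table (2^j mod 173 for j=0..13):
  0:1  1:2  2:4  3:8  4:16  5:32  6:64  7:128
  8:83  9:166  10:159  11:145  12:117  13:61
Giant step factor: 2^(-14) ≡ 78 (mod 173).
Scan 22·78^i mod 173 for i = 0, 1, …:
  i=0: 22   i=1: 159
Match at i=1, j=10: x = 1·14 + 10 = 24.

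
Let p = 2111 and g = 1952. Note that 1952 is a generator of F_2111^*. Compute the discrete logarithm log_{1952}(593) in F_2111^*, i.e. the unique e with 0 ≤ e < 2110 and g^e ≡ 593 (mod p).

632

Baby-step giant-step with m = ceil(sqrt(2110)) = 46.
Baby table (1952^j mod 2111 for j=0..45):
  0:1  1:1952  2:2060  3:1776  4:490  5:197  6:342  7:508
  8:1557  9:1535  10:811  11:1933  12:859  13:634  14:522  15:1442
  16:821  17:343  18:349  19:1506  20:1200  21:1301  22:19  23:1201
  24:1142  25:2079  26:866  27:1632  28:165  29:1208  30:29  31:1722
  32:632  33:840  34:1544  35:1491  36:1474  37:2066  38:822  39:184
  40:298  41:1171  42:1690  43:1498  44:361  45:1709
Giant step factor: 1952^(-46) ≡ 219 (mod 2111).
Scan 593·219^i mod 2111 for i = 0, 1, …:
  i=0: 593   i=1: 1096   i=2: 1481   i=3: 1356
  i=4: 1424   i=5: 1539   i=6: 1392   i=7: 864
  i=8: 1337   i=9: 1485   i=10: 121   i=11: 1167
  i=12: 142   i=13: 1544
Match at i=13, j=34: e = 13·46 + 34 = 632.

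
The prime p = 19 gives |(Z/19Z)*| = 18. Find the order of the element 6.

9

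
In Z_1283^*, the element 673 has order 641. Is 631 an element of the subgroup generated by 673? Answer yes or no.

631 ∈ ⟨673⟩ iff 631^641 ≡ 1 (mod 1283), since |⟨673⟩| = 641.
631^641 mod 1283 = 1282.
Since 1282 ≠ 1, 631 does not lie in the subgroup.

no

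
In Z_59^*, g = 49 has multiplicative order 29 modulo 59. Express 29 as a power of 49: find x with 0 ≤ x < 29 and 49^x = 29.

4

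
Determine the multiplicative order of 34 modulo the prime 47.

23

The order of 34 must divide p − 1 = 46 = 2 · 23.
Divisors: 1, 2, 23, 46.
Check each in increasing order: 34^1 ≡ 34;  34^2 ≡ 28;  34^23 ≡ 1.
Smallest exponent giving 1 is 23.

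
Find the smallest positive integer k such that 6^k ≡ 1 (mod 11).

The order of 6 must divide p − 1 = 10 = 2 · 5.
Divisors: 1, 2, 5, 10.
Check each in increasing order: 6^1 ≡ 6;  6^2 ≡ 3;  6^5 ≡ 10;  6^10 ≡ 1.
Smallest exponent giving 1 is 10.

10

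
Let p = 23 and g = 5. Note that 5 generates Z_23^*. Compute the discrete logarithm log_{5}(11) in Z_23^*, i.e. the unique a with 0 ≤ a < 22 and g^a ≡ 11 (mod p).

9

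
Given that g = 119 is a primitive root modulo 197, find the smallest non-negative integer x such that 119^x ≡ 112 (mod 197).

Baby-step giant-step with m = ceil(sqrt(196)) = 14.
Baby table (119^j mod 197 for j=0..13):
  0:1  1:119  2:174  3:21  4:135  5:108  6:47  7:77
  8:101  9:2  10:41  11:151  12:42  13:73
Giant step factor: 119^(-14) ≡ 83 (mod 197).
Scan 112·83^i mod 197 for i = 0, 1, …:
  i=0: 112   i=1: 37   i=2: 116   i=3: 172
  i=4: 92   i=5: 150   i=6: 39   i=7: 85
  i=8: 160   i=9: 81   i=10: 25   i=11: 105
  i=12: 47
Match at i=12, j=6: x = 12·14 + 6 = 174.

174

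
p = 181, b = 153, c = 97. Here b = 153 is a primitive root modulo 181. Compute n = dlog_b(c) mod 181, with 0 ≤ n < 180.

89

Baby-step giant-step with m = ceil(sqrt(180)) = 14.
Baby table (153^j mod 181 for j=0..13):
  0:1  1:153  2:60  3:130  4:161  5:17  6:67  7:115
  8:38  9:22  10:108  11:53  12:145  13:103
Giant step factor: 153^(-14) ≡ 166 (mod 181).
Scan 97·166^i mod 181 for i = 0, 1, …:
  i=0: 97   i=1: 174   i=2: 105   i=3: 54
  i=4: 95   i=5: 23   i=6: 17
Match at i=6, j=5: n = 6·14 + 5 = 89.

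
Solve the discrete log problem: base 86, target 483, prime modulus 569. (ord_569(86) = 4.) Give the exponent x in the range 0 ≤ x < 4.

Successive powers of 86 modulo 569:
  86^0=1  86^1=86  86^2=568  86^3=483
So 86^3 ≡ 483 (mod 569), giving x = 3.

3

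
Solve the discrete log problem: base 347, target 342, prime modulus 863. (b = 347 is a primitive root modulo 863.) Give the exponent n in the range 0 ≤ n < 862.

Baby-step giant-step with m = ceil(sqrt(862)) = 30.
Baby table (347^j mod 863 for j=0..29):
  0:1  1:347  2:452  3:641  4:636  5:627  6:93  7:340
  8:612  9:66  10:464  11:490  12:19  13:552  14:821  15:97
  16:2  17:694  18:41  19:419  20:409  21:391  22:186  23:680
  24:361  25:132  26:65  27:117  28:38  29:241
Giant step factor: 347^(-30) ≡ 113 (mod 863).
Scan 342·113^i mod 863 for i = 0, 1, …:
  i=0: 342   i=1: 674   i=2: 218   i=3: 470
  i=4: 467   i=5: 128   i=6: 656   i=7: 773
  i=8: 186
Match at i=8, j=22: n = 8·30 + 22 = 262.

262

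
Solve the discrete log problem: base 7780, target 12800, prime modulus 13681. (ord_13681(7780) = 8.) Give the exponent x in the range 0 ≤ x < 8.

7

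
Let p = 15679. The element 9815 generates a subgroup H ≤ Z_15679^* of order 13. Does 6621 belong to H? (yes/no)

⟨9815⟩ has order 13; its elements mod 15679 are {1, 1028, 2263, 2449, 2885, 5872, 6291, 7400, 8223, 8932, 9815, 9881, 13355}.
6621 is not in this set.

no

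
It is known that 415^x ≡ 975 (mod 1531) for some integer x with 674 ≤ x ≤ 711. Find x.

701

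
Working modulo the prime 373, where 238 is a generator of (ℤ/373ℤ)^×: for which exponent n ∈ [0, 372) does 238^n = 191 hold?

Baby-step giant-step with m = ceil(sqrt(372)) = 20.
Baby table (238^j mod 373 for j=0..19):
  0:1  1:238  2:321  3:306  4:93  5:127  6:13  7:110
  8:70  9:248  10:90  11:159  12:169  13:311  14:164  15:240
  16:51  17:202  18:332  19:313
Giant step factor: 238^(-20) ≡ 95 (mod 373).
Scan 191·95^i mod 373 for i = 0, 1, …:
  i=0: 191   i=1: 241   i=2: 142   i=3: 62
  i=4: 295   i=5: 50   i=6: 274   i=7: 293
  i=8: 233   i=9: 128   i=10: 224   i=11: 19
  i=12: 313
Match at i=12, j=19: n = 12·20 + 19 = 259.

259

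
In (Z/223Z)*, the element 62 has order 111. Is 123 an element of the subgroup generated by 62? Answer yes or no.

no

123 ∈ ⟨62⟩ iff 123^111 ≡ 1 (mod 223), since |⟨62⟩| = 111.
123^111 mod 223 = 222.
Since 222 ≠ 1, 123 does not lie in the subgroup.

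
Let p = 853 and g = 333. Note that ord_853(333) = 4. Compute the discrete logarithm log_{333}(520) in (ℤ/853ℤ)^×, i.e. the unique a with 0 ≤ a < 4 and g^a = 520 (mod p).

3

Successive powers of 333 modulo 853:
  333^0=1  333^1=333  333^2=852  333^3=520
So 333^3 ≡ 520 (mod 853), giving a = 3.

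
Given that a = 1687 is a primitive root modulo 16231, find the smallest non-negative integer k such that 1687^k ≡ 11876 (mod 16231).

Baby-step giant-step with m = ceil(sqrt(16230)) = 128.
Baby table (1687^j mod 16231 for j=0..127):
  0:1  1:1687  2:5544  3:3672  4:10653  5:3894  6:11854  7:1106
  8:15488  9:12577  10:3482  11:14743  12:5549  13:12107  14:5911  15:6023
  16:195  17:4345  18:9834  19:1876  20:15998  21:12704  22:6728  23:4667
  24:1194  25:1634  26:13519  27:1998  28:10809  29:7370  30:244  31:5853
  32:5563  33:3263  34:2372  35:8738  36:3258  37:10168  38:13480  39:1129
  40:5596  41:10241  42:6783  43:66  44:13956  45:8822  46:15118  47:5165
  48:13539  49:3276  50:8072  51:15886  52:2301  53:2578  54:15409  55:9152
  56:3743  57:582  58:7974  59:12870  60:10843  61:16035  62:10199  63:853
  64:10683  65:5811  66:15864  67:13880  68:10458  69:15780  70:2020  71:15461
  72:15721  73:16104  74:12985  75:10076  76:4355  77:10473  78:8623  79:4025
  80:5617  81:13206  82:9590  83:12254  84:10435  85:9441  86:4356  87:12160
  88:14167  89:7697  90:39  91:869  92:5213  93:13360  94:9692  95:5787
  96:7838  97:10672  98:3485  99:3573  100:5950  101:6892  102:5408  103:1474
  104:3295  105:7663  106:7605  107:7145  108:10213  109:8240  110:7144  111:8526
  112:2696  113:3472  114:14104  115:15033  116:7849  117:12998  118:15776  119:11503
  120:9516  121:1033  122:5954  123:13640  124:11353  125:16162  126:13445  127:7008
Giant step factor: 1687^(-128) ≡ 10406 (mod 16231).
Scan 11876·10406^i mod 16231 for i = 0, 1, …:
  i=0: 11876   i=1: 15053   i=2: 12368   i=3: 5809
  i=4: 4210   i=5: 1791   i=6: 3958   i=7: 8901
  i=8: 9720   i=9: 10959     …   i=62: 3532
  i=63: 7008
Match at i=63, j=127: k = 63·128 + 127 = 8191.

8191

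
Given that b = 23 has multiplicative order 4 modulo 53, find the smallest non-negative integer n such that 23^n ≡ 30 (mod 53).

Successive powers of 23 modulo 53:
  23^0=1  23^1=23  23^2=52  23^3=30
So 23^3 ≡ 30 (mod 53), giving n = 3.

3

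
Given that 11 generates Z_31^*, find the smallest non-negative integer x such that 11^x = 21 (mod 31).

13

Successive powers of 11 modulo 31:
  11^0=1  11^1=11  11^2=28  11^3=29  11^4=9  11^5=6
  11^6=4  11^7=13  11^8=19  11^9=23  11^10=5  11^11=24
  11^12=16  11^13=21
So 11^13 ≡ 21 (mod 31), giving x = 13.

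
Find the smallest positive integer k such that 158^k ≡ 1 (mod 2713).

The order of 158 must divide p − 1 = 2712 = 2^3 · 3 · 113.
Divisors: 1, 2, 3, 4, 6, 8, 12, 24, 113, 226, 339, 452, 678, 904, 1356, 2712.
Check each in increasing order: 158^1 ≡ 158;  158^2 ≡ 547;  158^3 ≡ 2323;  158^4 ≡ 779;  158^6 ≡ 172;  158^8 ≡ 1842;  158^12 ≡ 2454;  158^24 ≡ 1969;  158^113 ≡ 2182;  158^226 ≡ 2522;  158^339 ≡ 1040;  158^452 ≡ 1212;  158^678 ≡ 1826;  158^904 ≡ 1211;  158^1356 ≡ 2712;  158^2712 ≡ 1.
Smallest exponent giving 1 is 2712.

2712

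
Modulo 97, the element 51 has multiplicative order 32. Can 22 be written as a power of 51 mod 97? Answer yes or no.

22 ∈ ⟨51⟩ iff 22^32 ≡ 1 (mod 97), since |⟨51⟩| = 32.
22^32 mod 97 = 1.
Since 1 = 1, 22 lies in the subgroup.

yes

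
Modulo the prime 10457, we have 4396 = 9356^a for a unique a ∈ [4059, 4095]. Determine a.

Compute 9356^4059 mod 10457 = 5014, then multiply by 9356 repeatedly:
  9356^4059=5014  9356^4060=882  9356^4061=1419  9356^4062=6231  9356^4063=9918
  9356^4064=7847  9356^4065=8392  9356^4066=4396
Found 4396 at exponent 4066.

4066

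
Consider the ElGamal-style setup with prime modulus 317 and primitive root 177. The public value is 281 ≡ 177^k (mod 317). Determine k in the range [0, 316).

74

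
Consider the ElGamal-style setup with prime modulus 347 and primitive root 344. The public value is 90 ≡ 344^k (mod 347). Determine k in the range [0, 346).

Baby-step giant-step with m = ceil(sqrt(346)) = 19.
Baby table (344^j mod 347 for j=0..18):
  0:1  1:344  2:9  3:320  4:81  5:104  6:35  7:242
  8:315  9:96  10:59  11:170  12:184  13:142  14:268  15:237
  16:330  17:51  18:194
Giant step factor: 344^(-19) ≡ 189 (mod 347).
Scan 90·189^i mod 347 for i = 0, 1, …:
  i=0: 90   i=1: 7   i=2: 282   i=3: 207
  i=4: 259   i=5: 24   i=6: 25   i=7: 214
  i=8: 194
Match at i=8, j=18: k = 8·19 + 18 = 170.

170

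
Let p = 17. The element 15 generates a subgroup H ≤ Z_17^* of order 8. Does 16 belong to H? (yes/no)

16 ∈ ⟨15⟩ iff 16^8 ≡ 1 (mod 17), since |⟨15⟩| = 8.
16^8 mod 17 = 1.
Since 1 = 1, 16 lies in the subgroup.

yes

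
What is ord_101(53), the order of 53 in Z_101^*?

The order of 53 must divide p − 1 = 100 = 2^2 · 5^2.
Divisors: 1, 2, 4, 5, 10, 20, 25, 50, 100.
Check each in increasing order: 53^1 ≡ 53;  53^2 ≡ 82;  53^4 ≡ 58;  53^5 ≡ 44;  53^10 ≡ 17;  53^20 ≡ 87;  53^25 ≡ 91;  53^50 ≡ 100;  53^100 ≡ 1.
Smallest exponent giving 1 is 100.

100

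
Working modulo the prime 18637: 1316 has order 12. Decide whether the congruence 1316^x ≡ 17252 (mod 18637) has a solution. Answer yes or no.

17252 ∈ ⟨1316⟩ iff 17252^12 ≡ 1 (mod 18637), since |⟨1316⟩| = 12.
17252^12 mod 18637 = 1.
Since 1 = 1, 17252 lies in the subgroup.

yes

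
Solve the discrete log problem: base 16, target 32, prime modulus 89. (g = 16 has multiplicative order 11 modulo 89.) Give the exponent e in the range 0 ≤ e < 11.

4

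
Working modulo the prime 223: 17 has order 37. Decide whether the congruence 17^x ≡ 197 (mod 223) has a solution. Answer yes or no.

yes

197 ∈ ⟨17⟩ iff 197^37 ≡ 1 (mod 223), since |⟨17⟩| = 37.
197^37 mod 223 = 1.
Since 1 = 1, 197 lies in the subgroup.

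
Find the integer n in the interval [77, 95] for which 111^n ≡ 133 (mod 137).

88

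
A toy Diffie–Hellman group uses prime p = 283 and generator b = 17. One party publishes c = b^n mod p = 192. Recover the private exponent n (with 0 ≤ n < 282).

Baby-step giant-step with m = ceil(sqrt(282)) = 17.
Baby table (17^j mod 283 for j=0..16):
  0:1  1:17  2:6  3:102  4:36  5:46  6:216  7:276
  8:164  9:241  10:135  11:31  12:244  13:186  14:49  15:267
  16:11
Giant step factor: 17^(-17) ≡ 56 (mod 283).
Scan 192·56^i mod 283 for i = 0, 1, …:
  i=0: 192   i=1: 281   i=2: 171   i=3: 237
  i=4: 254   i=5: 74   i=6: 182   i=7: 4
  i=8: 224   i=9: 92   i=10: 58   i=11: 135
Match at i=11, j=10: n = 11·17 + 10 = 197.

197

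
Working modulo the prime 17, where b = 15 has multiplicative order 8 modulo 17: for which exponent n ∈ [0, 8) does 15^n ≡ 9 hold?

3

Successive powers of 15 modulo 17:
  15^0=1  15^1=15  15^2=4  15^3=9
So 15^3 ≡ 9 (mod 17), giving n = 3.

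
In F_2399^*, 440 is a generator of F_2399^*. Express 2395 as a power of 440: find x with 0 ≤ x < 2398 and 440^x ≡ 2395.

Baby-step giant-step with m = ceil(sqrt(2398)) = 49.
Baby table (440^j mod 2399 for j=0..48):
  0:1  1:440  2:1680  3:308  4:1176  5:1655  6:1303  7:2358
  8:1152  9:691  10:1766  11:2163  12:1716  13:1754  14:1681  15:748
  16:457  17:1963  18:80  19:1614  20:56  21:650  22:519  23:455
  24:1083  25:1518  26:998  27:103  28:2138  29:312  30:537  31:1178
  32:136  33:2264  34:575  35:1105  36:1602  37:1973  38:2081  39:1621
  40:737  41:415  42:276  43:1490  44:673  45:1043  46:711  47:970
  48:2177
Giant step factor: 440^(-49) ≡ 1226 (mod 2399).
Scan 2395·1226^i mod 2399 for i = 0, 1, …:
  i=0: 2395   i=1: 2293   i=2: 1989   i=3: 1130
  i=4: 1157   i=5: 673
Match at i=5, j=44: x = 5·49 + 44 = 289.

289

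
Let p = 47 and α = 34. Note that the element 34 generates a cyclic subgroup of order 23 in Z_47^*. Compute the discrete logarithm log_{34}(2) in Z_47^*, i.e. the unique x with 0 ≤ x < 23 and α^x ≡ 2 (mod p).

10

Successive powers of 34 modulo 47:
  34^0=1  34^1=34  34^2=28  34^3=12  34^4=32  34^5=7
  34^6=3  34^7=8  34^8=37  34^9=36  34^10=2
So 34^10 ≡ 2 (mod 47), giving x = 10.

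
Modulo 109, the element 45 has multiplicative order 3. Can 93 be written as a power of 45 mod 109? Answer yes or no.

⟨45⟩ has order 3; its elements mod 109 are {1, 45, 63}.
93 is not in this set.

no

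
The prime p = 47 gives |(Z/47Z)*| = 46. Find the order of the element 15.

46

The order of 15 must divide p − 1 = 46 = 2 · 23.
Divisors: 1, 2, 23, 46.
Check each in increasing order: 15^1 ≡ 15;  15^2 ≡ 37;  15^23 ≡ 46;  15^46 ≡ 1.
Smallest exponent giving 1 is 46.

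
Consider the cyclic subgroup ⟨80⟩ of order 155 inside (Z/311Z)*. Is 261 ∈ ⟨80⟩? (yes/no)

no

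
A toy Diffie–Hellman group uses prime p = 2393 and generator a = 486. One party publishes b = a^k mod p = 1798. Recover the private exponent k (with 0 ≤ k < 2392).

2294

Baby-step giant-step with m = ceil(sqrt(2392)) = 49.
Baby table (486^j mod 2393 for j=0..48):
  0:1  1:486  2:1682  3:1439  4:598  5:1075  6:776  7:1435
  8:1047  9:1526  10:2199  11:1436  12:1533  13:815  14:1245  15:2034
  16:215  17:1591  18:287  19:688  20:1741  21:1397  22:1723  23:2221
  24:163  25:249  26:1364  27:43  28:1754  29:536  30:2052  31:1784
  32:758  33:2259  34:1880  35:1947  36:1007  37:1230  38:1923  39:1308
  40:1543  41:889  42:1314  43:2066  44:1409  45:376  46:868  47:680
  48:246
Giant step factor: 486^(-49) ≡ 891 (mod 2393).
Scan 1798·891^i mod 2393 for i = 0, 1, …:
  i=0: 1798   i=1: 1101   i=2: 2254   i=3: 587
  i=4: 1343   i=5: 113   i=6: 177   i=7: 2162
  i=8: 2370   i=9: 1044     …   i=45: 931
  i=46: 1543
Match at i=46, j=40: k = 46·49 + 40 = 2294.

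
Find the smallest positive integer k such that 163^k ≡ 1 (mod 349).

The order of 163 must divide p − 1 = 348 = 2^2 · 3 · 29.
Divisors: 1, 2, 3, 4, 6, 12, 29, 58, 87, 116, 174, 348.
Check each in increasing order: 163^1 ≡ 163;  163^2 ≡ 45;  163^3 ≡ 6;  163^4 ≡ 280;  163^6 ≡ 36;  163^12 ≡ 249;  163^29 ≡ 136;  163^58 ≡ 348;  163^87 ≡ 213;  163^116 ≡ 1.
Smallest exponent giving 1 is 116.

116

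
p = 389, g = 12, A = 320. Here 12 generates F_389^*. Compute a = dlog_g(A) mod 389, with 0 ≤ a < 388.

Baby-step giant-step with m = ceil(sqrt(388)) = 20.
Baby table (12^j mod 389 for j=0..19):
  0:1  1:12  2:144  3:172  4:119  5:261  6:20  7:240
  8:157  9:328  10:46  11:163  12:11  13:132  14:28  15:336
  16:142  17:148  18:220  19:306
Giant step factor: 12^(-20) ≡ 91 (mod 389).
Scan 320·91^i mod 389 for i = 0, 1, …:
  i=0: 320   i=1: 334   i=2: 52   i=3: 64
  i=4: 378   i=5: 166   i=6: 324   i=7: 309
  i=8: 111   i=9: 376     …   i=13: 308
  i=14: 20
Match at i=14, j=6: a = 14·20 + 6 = 286.

286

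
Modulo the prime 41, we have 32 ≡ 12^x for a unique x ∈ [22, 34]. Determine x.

30

Compute 12^22 mod 41 = 20, then multiply by 12 repeatedly:
  12^22=20  12^23=35  12^24=10  12^25=38  12^26=5
  12^27=19  12^28=23  12^29=30  12^30=32
Found 32 at exponent 30.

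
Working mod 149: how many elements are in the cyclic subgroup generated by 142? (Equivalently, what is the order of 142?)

The order of 142 must divide p − 1 = 148 = 2^2 · 37.
Divisors: 1, 2, 4, 37, 74, 148.
Check each in increasing order: 142^1 ≡ 142;  142^2 ≡ 49;  142^4 ≡ 17;  142^37 ≡ 1.
Smallest exponent giving 1 is 37.

37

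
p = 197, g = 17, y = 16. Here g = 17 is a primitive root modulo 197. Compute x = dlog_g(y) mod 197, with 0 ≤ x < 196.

180

Baby-step giant-step with m = ceil(sqrt(196)) = 14.
Baby table (17^j mod 197 for j=0..13):
  0:1  1:17  2:92  3:185  4:190  5:78  6:144  7:84
  8:49  9:45  10:174  11:3  12:51  13:79
Giant step factor: 17^(-14) ≡ 93 (mod 197).
Scan 16·93^i mod 197 for i = 0, 1, …:
  i=0: 16   i=1: 109   i=2: 90   i=3: 96
  i=4: 63   i=5: 146   i=6: 182   i=7: 181
  i=8: 88   i=9: 107   i=10: 101   i=11: 134
  i=12: 51
Match at i=12, j=12: x = 12·14 + 12 = 180.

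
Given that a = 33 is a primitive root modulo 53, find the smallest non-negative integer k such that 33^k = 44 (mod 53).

32

Baby-step giant-step with m = ceil(sqrt(52)) = 8.
Baby table (33^j mod 53 for j=0..7):
  0:1  1:33  2:29  3:3  4:46  5:34  6:9  7:32
Giant step factor: 33^(-8) ≡ 13 (mod 53).
Scan 44·13^i mod 53 for i = 0, 1, …:
  i=0: 44   i=1: 42   i=2: 16   i=3: 49
  i=4: 1
Match at i=4, j=0: k = 4·8 + 0 = 32.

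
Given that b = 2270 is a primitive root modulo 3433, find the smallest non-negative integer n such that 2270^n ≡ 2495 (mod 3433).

711

Baby-step giant-step with m = ceil(sqrt(3432)) = 59.
Baby table (2270^j mod 3433 for j=0..58):
  0:1  1:2270  2:3400  3:616  4:1089  5:270  6:1826  7:1389
  8:1536  9:2225  10:807  11:2101  12:833  13:2760  14:3408  15:1611
  16:825  17:1765  18:239  19:116  20:2412  21:3038  22:2796  23:2736
  24:423  25:2403  26:3206  27:3093  28:625  29:921  30:3406  31:504
  32:891  33:533  34:1494  35:3009  36:2193  37:260  38:3157  39:1719
  40:2242  41:1634  42:1540  43:1006  44:675  45:1132  46:1756  47:407
  48:413  49:301  50:103  51:366  52:34  53:1654  54:2311  55:346
  56:2696  57:2314  58:290
Giant step factor: 2270^(-59) ≡ 2353 (mod 3433).
Scan 2495·2353^i mod 3433 for i = 0, 1, …:
  i=0: 2495   i=1: 305   i=2: 168   i=3: 509
  i=4: 2993   i=5: 1446   i=6: 335   i=7: 2098
  i=8: 3373   i=9: 3006   i=10: 1138   i=11: 3407
  i=12: 616
Match at i=12, j=3: n = 12·59 + 3 = 711.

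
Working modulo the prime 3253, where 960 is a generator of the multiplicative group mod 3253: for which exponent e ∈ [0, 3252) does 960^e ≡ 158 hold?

Baby-step giant-step with m = ceil(sqrt(3252)) = 58.
Baby table (960^j mod 3253 for j=0..57):
  0:1  1:960  2:1001  3:1325  4:77  5:2354  6:2258  7:1182
  8:2676  9:2343  10:1457  11:3183  12:1113  13:1496  14:1587  15:1116
  16:1123  17:1337  18:1838  19:1354  20:1893  21:2106  22:1647  23:162
  24:2629  25:2765  26:3205  27:2715  28:747  29:1460  30:2810  31:863
  32:2218  33:1818  34:1672  35:1391  36:1630  37:107  38:1877  39:3011
  40:1896  41:1733  42:1397  43:884  44:2860  45:68  46:220  47:3008
  48:2269  49:1983  50:675  51:653  52:2304  53:3053  54:3180  55:1486
  56:1746  57:865
Giant step factor: 960^(-58) ≡ 3117 (mod 3253).
Scan 158·3117^i mod 3253 for i = 0, 1, …:
  i=0: 158   i=1: 1283   i=2: 1174   i=3: 2986
  i=4: 529   i=5: 2875   i=6: 2613   i=7: 2462
  i=8: 227   i=9: 1658     …   i=23: 205
  i=24: 1397
Match at i=24, j=42: e = 24·58 + 42 = 1434.

1434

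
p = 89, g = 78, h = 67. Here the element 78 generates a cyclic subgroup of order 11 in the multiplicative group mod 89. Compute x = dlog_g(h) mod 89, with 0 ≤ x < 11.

8

Successive powers of 78 modulo 89:
  78^0=1  78^1=78  78^2=32  78^3=4  78^4=45  78^5=39
  78^6=16  78^7=2  78^8=67
So 78^8 ≡ 67 (mod 89), giving x = 8.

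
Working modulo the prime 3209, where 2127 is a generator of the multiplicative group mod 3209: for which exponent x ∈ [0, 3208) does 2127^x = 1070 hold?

1287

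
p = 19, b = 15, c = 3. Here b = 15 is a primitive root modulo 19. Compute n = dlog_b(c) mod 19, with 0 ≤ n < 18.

11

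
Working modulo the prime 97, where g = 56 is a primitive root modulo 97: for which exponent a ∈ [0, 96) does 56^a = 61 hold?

Baby-step giant-step with m = ceil(sqrt(96)) = 10.
Baby table (56^j mod 97 for j=0..9):
  0:1  1:56  2:32  3:46  4:54  5:17  6:79  7:59
  8:6  9:45
Giant step factor: 56^(-10) ≡ 48 (mod 97).
Scan 61·48^i mod 97 for i = 0, 1, …:
  i=0: 61   i=1: 18   i=2: 88   i=3: 53
  i=4: 22   i=5: 86   i=6: 54
Match at i=6, j=4: a = 6·10 + 4 = 64.

64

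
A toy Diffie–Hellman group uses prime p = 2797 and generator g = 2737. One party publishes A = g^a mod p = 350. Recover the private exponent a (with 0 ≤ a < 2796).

Baby-step giant-step with m = ceil(sqrt(2796)) = 53.
Baby table (2737^j mod 2797 for j=0..52):
  0:1  1:2737  2:803  3:2166  4:1499  5:2361  6:987  7:2314
  8:1010  9:934  10:2697  11:406  12:813  13:1566  14:1138  15:1645
  16:1992  17:751  18:2489  19:1698  20:1609  21:1355  22:2610  23:32
  24:877  25:523  26:2184  27:419  28:33  29:817  30:1326  31:1553
  32:1918  33:2394  34:1804  35:843  36:2563  37:55  38:2294  39:2210
  40:1656  41:1332  42:1193  43:1142  44:1405  45:2407  46:1024  47:94
  48:2751  49:2760  50:2220  51:1056  52:971
Giant step factor: 2737^(-53) ≡ 2668 (mod 2797).
Scan 350·2668^i mod 2797 for i = 0, 1, …:
  i=0: 350   i=1: 2399   i=2: 996   i=3: 178
  i=4: 2211   i=5: 75   i=6: 1513   i=7: 613
  i=8: 2036   i=9: 274     …   i=32: 1770
  i=33: 1024
Match at i=33, j=46: a = 33·53 + 46 = 1795.

1795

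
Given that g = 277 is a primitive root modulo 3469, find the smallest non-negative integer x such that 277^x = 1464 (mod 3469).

236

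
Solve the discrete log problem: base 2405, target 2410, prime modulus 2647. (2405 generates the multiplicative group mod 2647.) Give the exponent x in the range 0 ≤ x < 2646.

1395

Baby-step giant-step with m = ceil(sqrt(2646)) = 52.
Baby table (2405^j mod 2647 for j=0..51):
  0:1  1:2405  2:330  3:2197  4:373  5:2379  6:1328  7:1558
  8:1485  9:622  10:355  11:1441  12:682  13:1717  14:65  15:152
  16:274  17:2514  18:422  19:1109  20:1616  21:684  22:1233  23:725
  24:1899  25:1020  26:1978  27:431  28:1578  29:1939  30:1928  31:1943
  32:960  33:616  34:1807  35:2108  36:735  37:2126  38:1673  39:125
  40:1514  41:1545  42:1984  43:1626  44:911  45:1886  46:1519  47:335
  48:987  49:2023  50:129  51:546
Giant step factor: 2405^(-52) ≡ 85 (mod 2647).
Scan 2410·85^i mod 2647 for i = 0, 1, …:
  i=0: 2410   i=1: 1031   i=2: 284   i=3: 317
  i=4: 475   i=5: 670   i=6: 1363   i=7: 2034
  i=8: 835   i=9: 2153     …   i=25: 2417
  i=26: 1626
Match at i=26, j=43: x = 26·52 + 43 = 1395.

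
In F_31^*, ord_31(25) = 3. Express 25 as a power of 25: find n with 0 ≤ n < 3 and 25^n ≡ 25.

1

Successive powers of 25 modulo 31:
  25^0=1  25^1=25
So 25^1 ≡ 25 (mod 31), giving n = 1.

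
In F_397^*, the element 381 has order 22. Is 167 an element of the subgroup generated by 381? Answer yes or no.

yes

⟨381⟩ has order 22; its elements mod 397 are {1, 4, 16, 31, 64, 99, 107, 124, 126, 141, 167, 230, 256, 271, 273, 290, 298, 333, 366, 381, 393, 396}.
167 is in this set.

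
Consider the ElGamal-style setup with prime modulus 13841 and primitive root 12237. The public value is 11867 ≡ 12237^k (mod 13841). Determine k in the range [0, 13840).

744

Baby-step giant-step with m = ceil(sqrt(13840)) = 118.
Baby table (12237^j mod 13841 for j=0..117):
  0:1  1:12237  2:12231  3:8014  4:3833  5:11113  6:1956  7:4483
  8:6588  9:7372  10:9367  11:6658  12:5820  13:7395  14:157  15:11151
  16:10209  17:12508  18:6618  19:775  20:2590  21:11781  22:10082  23:8601
  24:3473  25:7231  26:234  27:12212  28:10808  29:6741  30:11098  31:12175
  32:951  33:10947  34:5241  35:8764  36:5000  37:7780  38:5462  39:305
  40:9056  41:7226  42:8254  43:6421  44:12261  45:1417  46:10897  47:2395
  48:6218  49:5689  50:9904  51:3452  52:13233  53:6362  54:10010  55:13361
  56:8665  57:11545  58:1078  59:1013  60:8386  61:2308  62:7356  63:7349
  64:4736  65:2165  66:1431  67:2282  68:7537  69:7686  70:3987  71:13235
  72:3154  73:6790  74:1707  75:2490  76:6089  77:4990  78:9979  79:7721
  80:3211  81:12249  82:6824  83:2535  84:3114  85:1745  86:10743  87:273
  88:5020  89:3382  90:944  91:8334  92:2670  93:8030  94:5851  95:13035
  96:5611  97:10447  98:4463  99:10986  100:11890  101:1338  102:13044  103:5016
  104:9798  105:7384  106:3960  107:1179  108:5101  109:11868  110:8944  111:6941
  112:8641  113:8518  114:12036  115:2451  116:13281  117:12416
Giant step factor: 12237^(-118) ≡ 8183 (mod 13841).
Scan 11867·8183^i mod 13841 for i = 0, 1, …:
  i=0: 11867   i=1: 13046   i=2: 13626   i=3: 12303
  i=4: 9856   i=5: 141   i=6: 5000
Match at i=6, j=36: k = 6·118 + 36 = 744.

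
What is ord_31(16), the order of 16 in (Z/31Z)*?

The order of 16 must divide p − 1 = 30 = 2 · 3 · 5.
Divisors: 1, 2, 3, 5, 6, 10, 15, 30.
Check each in increasing order: 16^1 ≡ 16;  16^2 ≡ 8;  16^3 ≡ 4;  16^5 ≡ 1.
Smallest exponent giving 1 is 5.

5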